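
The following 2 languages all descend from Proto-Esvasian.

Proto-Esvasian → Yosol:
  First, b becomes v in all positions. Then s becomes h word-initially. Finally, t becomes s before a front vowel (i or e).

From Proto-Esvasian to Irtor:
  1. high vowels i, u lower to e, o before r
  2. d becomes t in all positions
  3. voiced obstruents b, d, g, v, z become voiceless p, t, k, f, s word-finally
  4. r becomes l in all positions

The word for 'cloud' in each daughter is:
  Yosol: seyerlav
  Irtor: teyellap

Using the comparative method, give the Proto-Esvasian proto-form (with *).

Position 1: Yosol has s, Irtor has t. Taking the neighbouring segments as reconstructed: Yosol s can only go back to *t; Irtor t could go back to *t or *d — the one source consistent with every daughter is *t.
Position 8: Yosol has v, Irtor has p. Taking the neighbouring segments as reconstructed: Yosol v could go back to *b or *v; Irtor p could go back to *p or *b — the one source consistent with every daughter is *b.
Position 5: Yosol has r, Irtor has l. Yosol preserves r here (none of its changes turn any other segment into r), so the proto-segment is *r.
Continuing position by position gives *teyerlab; check it forward:
Yosol: *teyerlab > teyerlav > seyerlav  (by unconditioned shift, palatalisation)
Irtor: *teyerlab
  teyerlab (rule 1 does not apply)
  teyerlab (rule 2 does not apply)
  teyerlab → teyerlap   [final devoicing]
  teyerlap → teyellap   [unconditioned shift]
  giving Irtor teyellap.
*teyerlab is the unique common source.

*teyerlab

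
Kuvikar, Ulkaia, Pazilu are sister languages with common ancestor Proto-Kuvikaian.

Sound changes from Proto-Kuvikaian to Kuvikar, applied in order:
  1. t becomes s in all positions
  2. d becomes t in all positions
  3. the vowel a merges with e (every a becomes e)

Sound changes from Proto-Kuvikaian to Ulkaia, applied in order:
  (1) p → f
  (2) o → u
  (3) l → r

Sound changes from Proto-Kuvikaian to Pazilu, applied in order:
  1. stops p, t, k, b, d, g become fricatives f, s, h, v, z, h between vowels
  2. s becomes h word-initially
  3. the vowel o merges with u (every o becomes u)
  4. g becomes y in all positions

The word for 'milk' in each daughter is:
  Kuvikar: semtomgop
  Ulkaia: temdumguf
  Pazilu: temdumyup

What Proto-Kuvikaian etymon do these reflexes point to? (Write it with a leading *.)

Position 9: Kuvikar has p, Ulkaia has f, Pazilu has p. Kuvikar preserves p here (none of its changes turn any other segment into p), so the proto-segment is *p.
Position 8: Kuvikar has o, Ulkaia has u, Pazilu has u. Kuvikar preserves o here (none of its changes turn any other segment into o), so the proto-segment is *o.
Position 7: Kuvikar has g, Ulkaia has g, Pazilu has y. Kuvikar preserves g here (none of its changes turn any other segment into g), so the proto-segment is *g.
Verify the candidate proto-form against each daughter:
Kuvikar: start from *temdomgop.
  rule 1 (unconditioned shift): temdomgop → semdomgop
  rule 2 (unconditioned shift): semdomgop → semtomgop
  rule 3: no change — semtomgop
  ⇒ Kuvikar semtomgop
Ulkaia: *temdomgop > temdomgof > temdumguf  (by unconditioned shift, vowel merger)
Pazilu: *temdomgop > temdumgup > temdumyup  (by vowel merger, unconditioned shift)
Only *temdomgop yields all of Kuvikar semtomgop, Ulkaia temdumguf, Pazilu temdumyup.

*temdomgop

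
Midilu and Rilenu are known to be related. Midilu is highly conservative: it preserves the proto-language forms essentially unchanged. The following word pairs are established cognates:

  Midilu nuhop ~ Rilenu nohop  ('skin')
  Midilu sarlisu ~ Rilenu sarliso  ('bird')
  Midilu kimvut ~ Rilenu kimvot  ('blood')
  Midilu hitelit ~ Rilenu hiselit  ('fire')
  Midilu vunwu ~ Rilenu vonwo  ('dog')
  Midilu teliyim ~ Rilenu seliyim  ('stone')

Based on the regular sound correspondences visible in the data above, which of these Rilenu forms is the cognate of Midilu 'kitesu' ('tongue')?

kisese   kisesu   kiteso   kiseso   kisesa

kiseso

hitelit ~ hiselit — Midilu t corresponds to Rilenu s between vowels (before a front vowel).
sarlisu ~ sarliso, vunwu ~ vonwo — Midilu u corresponds to Rilenu o word-finally.
Applying these to Midilu 'kitesu':
  kitesu → kisesu   (t→s between vowels (before a front vowel))
  kisesu → kiseso   (u→o word-finally)
So the Rilenu cognate is 'kiseso'.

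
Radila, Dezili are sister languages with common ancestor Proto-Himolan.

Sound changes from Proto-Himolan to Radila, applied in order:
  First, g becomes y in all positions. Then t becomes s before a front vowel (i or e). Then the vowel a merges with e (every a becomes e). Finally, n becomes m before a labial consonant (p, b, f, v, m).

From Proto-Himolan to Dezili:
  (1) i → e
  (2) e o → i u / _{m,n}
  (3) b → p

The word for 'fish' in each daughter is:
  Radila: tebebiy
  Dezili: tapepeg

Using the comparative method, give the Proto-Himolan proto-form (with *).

Position 3: Radila has b, Dezili has p. Radila preserves b here (none of its changes turn any other segment into b), so the proto-segment is *b.
Position 2: Radila has e, Dezili has a. Dezili preserves a here (none of its changes turn any other segment into a), so the proto-segment is *a.
Position 7: Radila has y, Dezili has g. Dezili preserves g here (none of its changes turn any other segment into g), so the proto-segment is *g.
Continuing position by position gives *tabebig; check it forward:
Radila: start from *tabebig.
  rule 1 (unconditioned shift): tabebig → tabebiy
  rule 2: no change — tabebiy
  rule 3 (vowel merger): tabebiy → tebebiy
  rule 4: no change — tebebiy
  ⇒ Radila tebebiy
Dezili: *tabebig
  tabebig → tabebeg   [vowel merger]
  tabebeg (rule 2 does not apply)
  tabebeg → tapepeg   [unconditioned shift]
  giving Dezili tapepeg.
No other proto-form is consistent with every reflex, so the reconstruction is *tabebig.

*tabebig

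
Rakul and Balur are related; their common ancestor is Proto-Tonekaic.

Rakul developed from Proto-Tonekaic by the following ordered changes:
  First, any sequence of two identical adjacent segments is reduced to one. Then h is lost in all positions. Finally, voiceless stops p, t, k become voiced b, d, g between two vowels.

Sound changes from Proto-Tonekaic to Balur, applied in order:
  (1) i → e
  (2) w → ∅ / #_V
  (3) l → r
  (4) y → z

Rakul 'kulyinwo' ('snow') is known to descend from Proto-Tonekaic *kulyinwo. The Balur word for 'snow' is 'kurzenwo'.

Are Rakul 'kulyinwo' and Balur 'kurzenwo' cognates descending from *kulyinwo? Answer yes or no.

Derive the expected Balur reflex of *kulyinwo:
Balur: *kulyinwo
  kulyinwo → kulyenwo   [vowel merger]
  kulyenwo (rule 2 does not apply)
  kulyenwo → kuryenwo   [unconditioned shift]
  kuryenwo → kurzenwo   [unconditioned shift]
  giving Balur kurzenwo.
Balur 'kurzenwo' matches the regular reflex exactly, so the pair is cognate.

yes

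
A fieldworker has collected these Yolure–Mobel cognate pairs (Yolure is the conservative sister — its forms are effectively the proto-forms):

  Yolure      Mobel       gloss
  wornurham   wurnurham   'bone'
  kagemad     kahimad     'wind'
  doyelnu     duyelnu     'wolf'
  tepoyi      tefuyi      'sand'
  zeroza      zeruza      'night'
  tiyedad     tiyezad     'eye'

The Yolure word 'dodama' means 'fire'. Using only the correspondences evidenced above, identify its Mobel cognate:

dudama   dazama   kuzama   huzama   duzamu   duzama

doyelnu ~ duyelnu, tepoyi ~ tefuyi — Yolure o corresponds to Mobel u after a consonant, before a consonant other than r, m, n, p, b, f, v.
tiyedad ~ tiyezad — Yolure d corresponds to Mobel z between vowels (before a back vowel).
Applying these to Yolure 'dodama':
  dodama → dudama   (o→u after a consonant, before a consonant other than r, m, n, p, b, f, v)
  dudama → duzama   (d→z between vowels (before a back vowel))
So the Mobel cognate is 'duzama'.

duzama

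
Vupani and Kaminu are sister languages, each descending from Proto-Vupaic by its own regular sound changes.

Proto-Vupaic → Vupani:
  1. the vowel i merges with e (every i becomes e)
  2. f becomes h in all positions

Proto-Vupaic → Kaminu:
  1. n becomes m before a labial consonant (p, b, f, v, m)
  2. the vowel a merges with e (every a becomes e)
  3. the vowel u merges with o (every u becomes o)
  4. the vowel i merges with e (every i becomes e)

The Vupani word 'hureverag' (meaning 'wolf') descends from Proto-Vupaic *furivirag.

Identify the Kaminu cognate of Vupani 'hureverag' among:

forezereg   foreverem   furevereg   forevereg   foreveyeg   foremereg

forevereg

Kaminu: start from *furivirag.
  rule 1: no change — furivirag
  rule 2 (vowel merger): furivirag → furivireg
  rule 3 (vowel merger): furivireg → forivireg
  rule 4 (vowel merger): forivireg → forevereg
  ⇒ Kaminu forevereg
Among the options, 'forevereg' alone shows every Kaminu change applied in order.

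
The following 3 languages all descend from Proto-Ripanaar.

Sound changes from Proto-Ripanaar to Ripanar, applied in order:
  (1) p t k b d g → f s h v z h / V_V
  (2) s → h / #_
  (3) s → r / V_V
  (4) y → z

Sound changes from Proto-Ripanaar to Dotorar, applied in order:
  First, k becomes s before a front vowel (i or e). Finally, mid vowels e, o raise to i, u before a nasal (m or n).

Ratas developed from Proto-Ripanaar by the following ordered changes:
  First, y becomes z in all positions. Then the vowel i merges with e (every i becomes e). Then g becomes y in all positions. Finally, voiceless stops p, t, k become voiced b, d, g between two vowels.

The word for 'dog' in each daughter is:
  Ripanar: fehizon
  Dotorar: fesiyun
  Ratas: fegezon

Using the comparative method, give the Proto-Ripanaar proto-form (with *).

Position 4: Ripanar has i, Dotorar has i, Ratas has e. Ripanar preserves i here (none of its changes turn any other segment into i), so the proto-segment is *i.
Position 5: Ripanar has z, Dotorar has y, Ratas has z. Dotorar preserves y here (none of its changes turn any other segment into y), so the proto-segment is *y.
Position 3: Ripanar has h, Dotorar has s, Ratas has g. In Ratas, g can only continue *k, so the proto-segment is *k.
Continuing position by position gives *fekiyon; check it forward:
Ripanar: *fekiyon > fehiyon > fehizon  (by intervocalic lenition, unconditioned shift)
Dotorar: *fekiyon
  fekiyon → fesiyon   [palatalisation]
  fesiyon → fesiyun   [pre-nasal raising]
  giving Dotorar fesiyun.
Ratas: *fekiyon > fekizon > fekezon > fegezon  (by unconditioned shift, vowel merger, intervocalic voicing)
Only *fekiyon yields all of Ripanar fehizon, Dotorar fesiyun, Ratas fegezon.

*fekiyon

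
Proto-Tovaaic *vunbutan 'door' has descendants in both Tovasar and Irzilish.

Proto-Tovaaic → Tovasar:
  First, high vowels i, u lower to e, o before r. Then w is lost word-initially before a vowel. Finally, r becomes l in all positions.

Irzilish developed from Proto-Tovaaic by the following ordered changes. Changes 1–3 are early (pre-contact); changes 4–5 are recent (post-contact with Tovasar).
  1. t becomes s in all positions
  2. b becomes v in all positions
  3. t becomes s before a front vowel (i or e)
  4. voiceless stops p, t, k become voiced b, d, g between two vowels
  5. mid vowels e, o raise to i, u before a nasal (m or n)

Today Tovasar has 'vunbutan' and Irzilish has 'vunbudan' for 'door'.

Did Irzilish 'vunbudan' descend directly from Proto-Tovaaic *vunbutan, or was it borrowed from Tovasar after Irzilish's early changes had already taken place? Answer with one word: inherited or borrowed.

borrowed

If inherited, *vunbutan would pass through all of Irzilish's changes:
Irzilish: *vunbutan > vunbusan > vunvusan  (by unconditioned shift, unconditioned shift)
If borrowed from Tovasar 'vunbutan' after the early changes, it would undergo only the recent ones:
  rule 4 (intervocalic voicing): vunbutan → vunbudan
  rule 5 (pre-nasal raising): no change (vunbudan)
  ⇒ as a loan: vunbudan
Irzilish 'vunbudan' matches the loan outcome 'vunbudan', not the inherited 'vunvusan' — it skipped the early Irzilish changes, so it was borrowed from Tovasar.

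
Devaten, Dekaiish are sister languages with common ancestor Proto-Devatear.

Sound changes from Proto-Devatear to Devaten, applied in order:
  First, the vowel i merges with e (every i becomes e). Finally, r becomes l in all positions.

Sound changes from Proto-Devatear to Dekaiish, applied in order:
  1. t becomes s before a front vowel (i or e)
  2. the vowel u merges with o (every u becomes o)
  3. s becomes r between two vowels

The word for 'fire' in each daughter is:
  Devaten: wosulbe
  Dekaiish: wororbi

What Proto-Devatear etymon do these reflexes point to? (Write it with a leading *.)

*wosurbi

Position 4: Devaten has u, Dekaiish has o. Devaten preserves u here (none of its changes turn any other segment into u), so the proto-segment is *u.
Position 3: Devaten has s, Dekaiish has r. Devaten preserves s here (none of its changes turn any other segment into s), so the proto-segment is *s.
Position 7: Devaten has e, Dekaiish has i. Dekaiish preserves i here (none of its changes turn any other segment into i), so the proto-segment is *i.
Verify the candidate proto-form against each daughter:
Devaten: *wosurbi
  wosurbi → wosurbe   [vowel merger]
  wosurbe → wosulbe   [unconditioned shift]
  giving Devaten wosulbe.
Dekaiish: *wosurbi > wosorbi > wororbi  (by vowel merger, rhotacism)
Only *wosurbi yields all of Devaten wosulbe, Dekaiish wororbi.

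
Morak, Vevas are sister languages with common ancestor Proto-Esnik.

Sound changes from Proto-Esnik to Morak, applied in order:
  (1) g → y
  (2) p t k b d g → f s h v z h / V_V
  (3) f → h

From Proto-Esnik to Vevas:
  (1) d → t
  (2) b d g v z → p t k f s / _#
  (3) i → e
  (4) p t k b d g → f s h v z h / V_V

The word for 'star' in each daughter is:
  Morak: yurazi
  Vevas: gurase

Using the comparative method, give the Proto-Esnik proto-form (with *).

Position 5: Morak has z, Vevas has s. Taking the neighbouring segments as reconstructed: Morak z could go back to *d or *z; Vevas s could go back to *t or *d or *s — the one source consistent with every daughter is *d.
Position 1: Morak has y, Vevas has g. Vevas preserves g here (none of its changes turn any other segment into g), so the proto-segment is *g.
Position 6: Morak has i, Vevas has e. Morak preserves i here (none of its changes turn any other segment into i), so the proto-segment is *i.
This points to *guradi. Verify forward in each daughter:
Morak: start from *guradi.
  rule 1 (unconditioned shift): guradi → yuradi
  rule 2 (intervocalic lenition): yuradi → yurazi
  rule 3: no change — yurazi
  ⇒ Morak yurazi
Vevas: *guradi > gurati > gurate > gurase  (by unconditioned shift, vowel merger, intervocalic lenition)
No other proto-form is consistent with every reflex, so the reconstruction is *guradi.

*guradi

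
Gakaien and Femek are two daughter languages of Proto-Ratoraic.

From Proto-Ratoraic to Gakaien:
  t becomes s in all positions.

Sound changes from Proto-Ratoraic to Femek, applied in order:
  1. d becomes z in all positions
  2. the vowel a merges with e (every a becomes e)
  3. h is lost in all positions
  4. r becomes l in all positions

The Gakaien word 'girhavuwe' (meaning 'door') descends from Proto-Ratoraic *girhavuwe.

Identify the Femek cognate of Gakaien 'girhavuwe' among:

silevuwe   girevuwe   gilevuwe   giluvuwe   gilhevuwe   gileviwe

gilevuwe

Femek: *girhavuwe > girhevuwe > girevuwe > gilevuwe  (by vowel merger, h-loss, unconditioned shift)
The other candidates each miss or misapply at least one Femek change.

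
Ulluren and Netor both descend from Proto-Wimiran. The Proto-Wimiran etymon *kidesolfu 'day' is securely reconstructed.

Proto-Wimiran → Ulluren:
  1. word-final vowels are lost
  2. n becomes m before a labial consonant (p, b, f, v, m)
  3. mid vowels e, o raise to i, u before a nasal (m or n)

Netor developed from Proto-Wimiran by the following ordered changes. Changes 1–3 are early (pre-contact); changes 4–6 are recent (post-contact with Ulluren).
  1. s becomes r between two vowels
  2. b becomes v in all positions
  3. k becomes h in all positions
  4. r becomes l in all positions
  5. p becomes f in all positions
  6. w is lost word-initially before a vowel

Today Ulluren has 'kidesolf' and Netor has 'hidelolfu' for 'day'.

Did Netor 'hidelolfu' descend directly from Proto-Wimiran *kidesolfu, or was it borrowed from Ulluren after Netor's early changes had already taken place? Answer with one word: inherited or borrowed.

If inherited, *kidesolfu would pass through all of Netor's changes:
Netor: *kidesolfu > kiderolfu > hiderolfu > hidelolfu  (by rhotacism, unconditioned shift, unconditioned shift)
If borrowed from Ulluren 'kidesolf' after the early changes, it would undergo only the recent ones:
  rule 4 (unconditioned shift): no change (kidesolf)
  rule 5 (unconditioned shift): no change (kidesolf)
  rule 6 (glide loss): no change (kidesolf)
  ⇒ as a loan: kidesolf
Netor 'hidelolfu' matches the inherited outcome exactly, so it is an inherited cognate, not a loan.

inherited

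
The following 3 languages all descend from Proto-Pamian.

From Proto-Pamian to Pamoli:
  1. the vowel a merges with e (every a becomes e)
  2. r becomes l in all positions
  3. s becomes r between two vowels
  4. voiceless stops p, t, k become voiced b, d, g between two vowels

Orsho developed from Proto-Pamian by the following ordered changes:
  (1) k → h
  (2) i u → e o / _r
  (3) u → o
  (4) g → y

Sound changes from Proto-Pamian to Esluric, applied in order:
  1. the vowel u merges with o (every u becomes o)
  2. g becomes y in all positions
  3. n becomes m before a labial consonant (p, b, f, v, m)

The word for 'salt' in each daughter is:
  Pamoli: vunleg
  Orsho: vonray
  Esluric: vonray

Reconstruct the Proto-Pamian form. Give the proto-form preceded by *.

*vunrag

Position 5: Pamoli has e, Orsho has a, Esluric has a. Orsho preserves a here (none of its changes turn any other segment into a), so the proto-segment is *a.
Position 6: Pamoli has g, Orsho has y, Esluric has y. Taking the neighbouring segments as reconstructed: Pamoli g can only go back to *g; Orsho y could go back to *g or *y; Esluric y could go back to *g or *y — the one source consistent with every daughter is *g.
Position 2: Pamoli has u, Orsho has o, Esluric has o. Pamoli preserves u here (none of its changes turn any other segment into u), so the proto-segment is *u.
This points to *vunrag. Verify forward in each daughter:
Pamoli: start from *vunrag.
  rule 1 (vowel merger): vunrag → vunreg
  rule 2 (unconditioned shift): vunreg → vunleg
  rule 3: no change — vunleg
  rule 4: no change — vunleg
  ⇒ Pamoli vunleg
Orsho: start from *vunrag.
  rule 1: no change — vunrag
  rule 2: no change — vunrag
  rule 3 (vowel merger): vunrag → vonrag
  rule 4 (unconditioned shift): vonrag → vonray
  ⇒ Orsho vonray
Esluric: *vunrag > vonrag > vonray  (by vowel merger, unconditioned shift)
*vunrag is the unique common source.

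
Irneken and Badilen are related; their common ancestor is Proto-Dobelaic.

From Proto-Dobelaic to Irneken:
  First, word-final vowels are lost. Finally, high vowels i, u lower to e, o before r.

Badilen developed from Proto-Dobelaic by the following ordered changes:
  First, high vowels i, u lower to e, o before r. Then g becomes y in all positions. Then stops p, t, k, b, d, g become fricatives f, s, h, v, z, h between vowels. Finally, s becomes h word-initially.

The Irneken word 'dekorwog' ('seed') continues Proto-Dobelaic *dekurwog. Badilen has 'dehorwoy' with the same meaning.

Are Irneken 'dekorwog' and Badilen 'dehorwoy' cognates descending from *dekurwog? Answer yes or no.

yes

Derive the expected Badilen reflex of *dekurwog:
Badilen: *dekurwog > dekorwog > dekorwoy > dehorwoy  (by pre-rhotic lowering, unconditioned shift, intervocalic lenition)
Badilen 'dehorwoy' matches the regular reflex exactly, so the pair is cognate.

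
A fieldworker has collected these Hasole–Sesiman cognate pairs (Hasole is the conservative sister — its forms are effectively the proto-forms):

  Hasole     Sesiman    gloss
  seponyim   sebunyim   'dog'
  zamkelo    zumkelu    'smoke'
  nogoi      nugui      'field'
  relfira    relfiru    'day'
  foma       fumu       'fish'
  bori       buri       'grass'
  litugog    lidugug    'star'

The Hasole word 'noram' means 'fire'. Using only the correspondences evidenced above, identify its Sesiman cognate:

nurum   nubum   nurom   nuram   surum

nurum

bori ~ buri — Hasole o corresponds to Sesiman u after a consonant, before r.
zamkelo ~ zumkelu — Hasole a corresponds to Sesiman u after a consonant, before a nasal.
Applying these to Hasole 'noram':
  noram → nuram   (o→u after a consonant, before r)
  nuram → nurum   (a→u after a consonant, before a nasal)
So the Sesiman cognate is 'nurum'.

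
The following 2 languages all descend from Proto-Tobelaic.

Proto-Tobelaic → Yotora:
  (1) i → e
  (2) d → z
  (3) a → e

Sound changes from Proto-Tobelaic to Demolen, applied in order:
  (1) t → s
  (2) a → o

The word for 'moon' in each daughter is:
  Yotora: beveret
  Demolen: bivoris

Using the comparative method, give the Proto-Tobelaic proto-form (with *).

Position 7: Yotora has t, Demolen has s. Yotora preserves t here (none of its changes turn any other segment into t), so the proto-segment is *t.
Position 2: Yotora has e, Demolen has i. Demolen preserves i here (none of its changes turn any other segment into i), so the proto-segment is *i.
This points to *bivarit. Verify forward in each daughter:
Yotora: start from *bivarit.
  rule 1 (vowel merger): bivarit → bevaret
  rule 2: no change — bevaret
  rule 3 (vowel merger): bevaret → beveret
  ⇒ Yotora beveret
Demolen: *bivarit > bivaris > bivoris  (by unconditioned shift, vowel merger)
Only *bivarit yields all of Yotora beveret, Demolen bivoris.

*bivarit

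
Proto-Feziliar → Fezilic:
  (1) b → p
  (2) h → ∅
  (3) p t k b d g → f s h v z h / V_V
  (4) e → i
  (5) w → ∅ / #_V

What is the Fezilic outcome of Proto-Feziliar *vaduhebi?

vazuifi

Fezilic: start from *vaduhebi.
  rule 1 (unconditioned shift): vaduhebi → vaduhepi
  rule 2 (h-loss): vaduhepi → vaduepi
  rule 3 (intervocalic lenition): vaduepi → vazuefi
  rule 4 (vowel merger): vazuefi → vazuifi
  rule 5: no change — vazuifi
  ⇒ Fezilic vazuifi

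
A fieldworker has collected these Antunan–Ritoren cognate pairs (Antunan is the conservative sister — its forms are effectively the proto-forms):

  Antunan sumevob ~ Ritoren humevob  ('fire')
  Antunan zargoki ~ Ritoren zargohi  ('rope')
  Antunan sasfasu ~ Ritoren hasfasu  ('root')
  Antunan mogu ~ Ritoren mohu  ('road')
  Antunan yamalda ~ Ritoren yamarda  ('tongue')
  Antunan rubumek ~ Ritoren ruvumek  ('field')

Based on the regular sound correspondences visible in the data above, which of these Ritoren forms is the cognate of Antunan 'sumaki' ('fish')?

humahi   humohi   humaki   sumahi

sumevob ~ humevob — Antunan s corresponds to Ritoren h word-initially before a back vowel.
zargoki ~ zargohi — Antunan k corresponds to Ritoren h between vowels (before a front vowel).
Applying these to Antunan 'sumaki':
  sumaki → humaki   (s→h word-initially before a back vowel)
  humaki → humahi   (k→h between vowels (before a front vowel))
So the Ritoren cognate is 'humahi'.

humahi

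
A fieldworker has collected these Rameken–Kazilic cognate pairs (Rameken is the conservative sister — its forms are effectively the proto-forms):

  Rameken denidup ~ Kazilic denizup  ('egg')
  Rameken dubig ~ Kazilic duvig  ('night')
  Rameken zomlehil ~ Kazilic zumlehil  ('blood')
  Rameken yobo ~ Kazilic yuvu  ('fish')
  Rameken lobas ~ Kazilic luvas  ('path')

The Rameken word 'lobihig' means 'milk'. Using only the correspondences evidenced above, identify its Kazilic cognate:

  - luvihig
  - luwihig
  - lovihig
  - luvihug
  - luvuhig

luvihig

yobo ~ yuvu, lobas ~ luvas — Rameken o corresponds to Kazilic u after a consonant, before a labial obstruent.
dubig ~ duvig — Rameken b corresponds to Kazilic v between vowels (before a front vowel).
Applying these to Rameken 'lobihig':
  lobihig → lubihig   (o→u after a consonant, before a labial obstruent)
  lubihig → luvihig   (b→v between vowels (before a front vowel))
So the Kazilic cognate is 'luvihig'.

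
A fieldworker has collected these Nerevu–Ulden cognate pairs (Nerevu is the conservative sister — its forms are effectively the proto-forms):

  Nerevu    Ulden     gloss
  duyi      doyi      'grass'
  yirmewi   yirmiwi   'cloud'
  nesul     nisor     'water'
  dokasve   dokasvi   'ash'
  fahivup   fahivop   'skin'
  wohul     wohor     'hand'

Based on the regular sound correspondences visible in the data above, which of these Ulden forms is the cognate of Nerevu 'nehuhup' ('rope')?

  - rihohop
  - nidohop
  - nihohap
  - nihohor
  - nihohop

nihohop

yirmewi ~ yirmiwi, nesul ~ nisor — Nerevu e corresponds to Ulden i after a consonant, before a consonant other than r, m, n, p, b, f, v.
duyi ~ doyi, nesul ~ nisor — Nerevu u corresponds to Ulden o after a consonant, before a consonant other than r, m, n, p, b, f, v.
fahivup ~ fahivop — Nerevu u corresponds to Ulden o after a consonant, before a labial obstruent.
Applying these to Nerevu 'nehuhup':
  nehuhup → nihuhup   (e→i after a consonant, before a consonant other than r, m, n, p, b, f, v)
  nihuhup → nihohup   (u→o after a consonant, before a consonant other than r, m, n, p, b, f, v)
  nihohup → nihohop   (u→o after a consonant, before a labial obstruent)
So the Ulden cognate is 'nihohop'.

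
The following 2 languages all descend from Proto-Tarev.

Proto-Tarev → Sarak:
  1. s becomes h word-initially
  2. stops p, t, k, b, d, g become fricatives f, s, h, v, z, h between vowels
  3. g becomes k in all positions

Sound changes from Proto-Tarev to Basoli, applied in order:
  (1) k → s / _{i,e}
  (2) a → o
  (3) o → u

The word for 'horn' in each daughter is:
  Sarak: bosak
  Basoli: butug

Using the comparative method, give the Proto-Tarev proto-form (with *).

*botag

Position 3: Sarak has s, Basoli has t. Basoli preserves t here (none of its changes turn any other segment into t), so the proto-segment is *t.
Position 4: Sarak has a, Basoli has u. Sarak preserves a here (none of its changes turn any other segment into a), so the proto-segment is *a.
Position 5: Sarak has k, Basoli has g. Basoli preserves g here (none of its changes turn any other segment into g), so the proto-segment is *g.
Continuing position by position gives *botag; check it forward:
Sarak: *botag
  botag (rule 1 does not apply)
  botag → bosag   [intervocalic lenition]
  bosag → bosak   [unconditioned shift]
  giving Sarak bosak.
Basoli: *botag > botog > butug  (by vowel merger, vowel merger)
No other proto-form is consistent with every reflex, so the reconstruction is *botag.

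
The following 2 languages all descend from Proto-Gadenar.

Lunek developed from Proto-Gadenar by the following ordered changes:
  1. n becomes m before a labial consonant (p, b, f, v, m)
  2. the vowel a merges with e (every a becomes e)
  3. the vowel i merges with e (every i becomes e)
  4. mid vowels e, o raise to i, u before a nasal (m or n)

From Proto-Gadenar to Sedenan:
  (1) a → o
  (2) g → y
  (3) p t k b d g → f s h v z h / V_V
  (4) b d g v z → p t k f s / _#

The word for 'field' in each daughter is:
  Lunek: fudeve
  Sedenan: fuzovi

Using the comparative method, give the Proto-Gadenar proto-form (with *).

Position 6: Lunek has e, Sedenan has i. Sedenan preserves i here (none of its changes turn any other segment into i), so the proto-segment is *i.
Position 4: Lunek has e, Sedenan has o. Taking the neighbouring segments as reconstructed: Lunek e could go back to *a or *e or *i; Sedenan o could go back to *a or *o — the one source consistent with every daughter is *a.
Continuing position by position gives *fudavi; check it forward:
Lunek: *fudavi
  fudavi (rule 1 does not apply)
  fudavi → fudevi   [vowel merger]
  fudevi → fudeve   [vowel merger]
  fudeve (rule 4 does not apply)
  giving Lunek fudeve.
Sedenan: *fudavi
  fudavi → fudovi   [vowel merger]
  fudovi (rule 2 does not apply)
  fudovi → fuzovi   [intervocalic lenition]
  fuzovi (rule 4 does not apply)
  giving Sedenan fuzovi.
No other proto-form is consistent with every reflex, so the reconstruction is *fudavi.

*fudavi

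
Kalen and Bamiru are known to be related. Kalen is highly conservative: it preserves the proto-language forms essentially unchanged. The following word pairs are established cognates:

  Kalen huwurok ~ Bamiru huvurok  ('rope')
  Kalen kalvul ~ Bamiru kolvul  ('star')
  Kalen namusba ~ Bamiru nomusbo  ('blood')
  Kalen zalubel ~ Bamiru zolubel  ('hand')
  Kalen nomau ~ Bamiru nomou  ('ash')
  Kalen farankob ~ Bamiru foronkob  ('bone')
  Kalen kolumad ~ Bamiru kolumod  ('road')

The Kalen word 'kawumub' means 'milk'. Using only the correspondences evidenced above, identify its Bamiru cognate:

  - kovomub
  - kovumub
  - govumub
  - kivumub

kalvul ~ kolvul, zalubel ~ zolubel — Kalen a corresponds to Bamiru o after a consonant, before a consonant other than r, m, n, p, b, f, v.
huwurok ~ huvurok — Kalen w corresponds to Bamiru v between vowels (before a back vowel).
Applying these to Kalen 'kawumub':
  kawumub → kowumub   (a→o after a consonant, before a consonant other than r, m, n, p, b, f, v)
  kowumub → kovumub   (w→v between vowels (before a back vowel))
So the Bamiru cognate is 'kovumub'.

kovumub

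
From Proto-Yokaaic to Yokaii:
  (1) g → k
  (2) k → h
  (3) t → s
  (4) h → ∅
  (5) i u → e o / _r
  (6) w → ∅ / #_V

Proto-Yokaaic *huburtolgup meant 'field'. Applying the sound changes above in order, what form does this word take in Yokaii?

Yokaii: *huburtolgup > huburtolkup > huburtolhup > hubursolhup > ubursolup > uborsolup  (by unconditioned shift, unconditioned shift, unconditioned shift, h-loss, pre-rhotic lowering)

uborsolup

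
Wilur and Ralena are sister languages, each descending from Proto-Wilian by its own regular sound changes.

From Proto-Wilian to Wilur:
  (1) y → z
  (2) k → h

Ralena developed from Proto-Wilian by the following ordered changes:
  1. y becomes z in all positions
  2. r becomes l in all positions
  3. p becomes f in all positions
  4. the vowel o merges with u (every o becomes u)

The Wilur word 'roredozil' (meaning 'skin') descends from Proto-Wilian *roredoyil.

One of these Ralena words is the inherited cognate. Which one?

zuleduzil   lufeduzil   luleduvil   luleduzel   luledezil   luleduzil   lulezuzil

luleduzil

Ralena: start from *roredoyil.
  rule 1 (unconditioned shift): roredoyil → roredozil
  rule 2 (unconditioned shift): roredozil → loledozil
  rule 3: no change — loledozil
  rule 4 (vowel merger): loledozil → luleduzil
  ⇒ Ralena luleduzil
Only 'luleduzil' matches the regular Ralena development of *roredoyil.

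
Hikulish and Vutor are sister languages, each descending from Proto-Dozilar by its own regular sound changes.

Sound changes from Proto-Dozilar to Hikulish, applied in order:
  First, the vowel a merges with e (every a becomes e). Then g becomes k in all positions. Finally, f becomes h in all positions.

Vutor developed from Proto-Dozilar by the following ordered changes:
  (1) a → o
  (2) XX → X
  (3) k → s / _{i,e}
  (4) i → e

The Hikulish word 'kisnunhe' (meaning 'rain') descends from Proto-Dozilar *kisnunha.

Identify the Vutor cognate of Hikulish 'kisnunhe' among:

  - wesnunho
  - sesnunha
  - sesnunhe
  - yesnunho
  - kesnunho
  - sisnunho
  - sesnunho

Vutor: *kisnunha > kisnunho > sisnunho > sesnunho  (by vowel merger, palatalisation, vowel merger)
The other candidates each miss or misapply at least one Vutor change.

sesnunho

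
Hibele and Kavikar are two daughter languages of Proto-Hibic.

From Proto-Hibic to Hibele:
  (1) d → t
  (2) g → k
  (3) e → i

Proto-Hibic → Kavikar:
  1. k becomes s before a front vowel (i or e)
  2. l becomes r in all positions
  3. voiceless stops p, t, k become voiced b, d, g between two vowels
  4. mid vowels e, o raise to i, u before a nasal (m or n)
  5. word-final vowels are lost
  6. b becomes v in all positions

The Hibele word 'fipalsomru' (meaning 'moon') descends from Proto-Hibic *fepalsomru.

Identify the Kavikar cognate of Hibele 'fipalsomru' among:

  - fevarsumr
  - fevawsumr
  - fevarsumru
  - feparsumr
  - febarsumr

fevarsumr

Kavikar: start from *fepalsomru.
  rule 1: no change — fepalsomru
  rule 2 (unconditioned shift): fepalsomru → feparsomru
  rule 3 (intervocalic voicing): feparsomru → febarsomru
  rule 4 (pre-nasal raising): febarsomru → febarsumru
  rule 5 (apocope): febarsumru → febarsumr
  rule 6 (unconditioned shift): febarsumr → fevarsumr
  ⇒ Kavikar fevarsumr
The other candidates each miss or misapply at least one Kavikar change.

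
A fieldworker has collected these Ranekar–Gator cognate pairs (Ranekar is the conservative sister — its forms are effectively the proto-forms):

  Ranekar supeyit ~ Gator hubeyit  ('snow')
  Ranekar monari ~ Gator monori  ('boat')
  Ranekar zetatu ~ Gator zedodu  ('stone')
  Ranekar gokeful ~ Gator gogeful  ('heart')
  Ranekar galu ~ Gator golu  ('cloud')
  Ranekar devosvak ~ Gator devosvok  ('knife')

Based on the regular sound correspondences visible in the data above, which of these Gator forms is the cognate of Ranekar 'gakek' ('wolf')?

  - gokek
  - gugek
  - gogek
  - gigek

gogek

zetatu ~ zedodu, galu ~ golu — Ranekar a corresponds to Gator o after a consonant, before a consonant other than r, m, n, p, b, f, v.
gokeful ~ gogeful — Ranekar k corresponds to Gator g between vowels (before a front vowel).
Applying these to Ranekar 'gakek':
  gakek → gokek   (a→o after a consonant, before a consonant other than r, m, n, p, b, f, v)
  gokek → gogek   (k→g between vowels (before a front vowel))
So the Gator cognate is 'gogek'.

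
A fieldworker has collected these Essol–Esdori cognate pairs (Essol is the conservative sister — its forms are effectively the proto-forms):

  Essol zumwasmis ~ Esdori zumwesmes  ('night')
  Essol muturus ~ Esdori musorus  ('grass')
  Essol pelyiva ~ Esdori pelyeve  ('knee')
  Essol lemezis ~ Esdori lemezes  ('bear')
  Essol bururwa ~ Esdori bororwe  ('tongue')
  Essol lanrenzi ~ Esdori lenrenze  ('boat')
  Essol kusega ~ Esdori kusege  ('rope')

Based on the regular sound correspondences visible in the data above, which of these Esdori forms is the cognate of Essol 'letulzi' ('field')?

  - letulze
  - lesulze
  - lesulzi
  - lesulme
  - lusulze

muturus ~ musorus — Essol t corresponds to Esdori s between vowels (before a back vowel).
lanrenzi ~ lenrenze — Essol i corresponds to Esdori e word-finally.
Applying these to Essol 'letulzi':
  letulzi → lesulzi   (t→s between vowels (before a back vowel))
  lesulzi → lesulze   (i→e word-finally)
So the Esdori cognate is 'lesulze'.

lesulze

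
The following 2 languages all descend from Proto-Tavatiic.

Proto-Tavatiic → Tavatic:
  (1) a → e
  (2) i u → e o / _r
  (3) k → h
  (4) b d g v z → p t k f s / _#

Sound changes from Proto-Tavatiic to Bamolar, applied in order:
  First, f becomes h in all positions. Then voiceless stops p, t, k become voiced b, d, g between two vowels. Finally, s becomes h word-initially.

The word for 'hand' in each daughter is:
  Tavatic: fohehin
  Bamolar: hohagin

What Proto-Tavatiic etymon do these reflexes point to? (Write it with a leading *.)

*fohakin

Position 5: Tavatic has h, Bamolar has g. Taking the neighbouring segments as reconstructed: Tavatic h could go back to *k or *h; Bamolar g could go back to *k or *g — the one source consistent with every daughter is *k.
Position 4: Tavatic has e, Bamolar has a. Bamolar preserves a here (none of its changes turn any other segment into a), so the proto-segment is *a.
This points to *fohakin. Verify forward in each daughter:
Tavatic: *fohakin
  fohakin → fohekin   [vowel merger]
  fohekin (rule 2 does not apply)
  fohekin → fohehin   [unconditioned shift]
  fohehin (rule 4 does not apply)
  giving Tavatic fohehin.
Bamolar: start from *fohakin.
  rule 1 (unconditioned shift): fohakin → hohakin
  rule 2 (intervocalic voicing): hohakin → hohagin
  rule 3: no change — hohagin
  ⇒ Bamolar hohagin
No other proto-form is consistent with every reflex, so the reconstruction is *fohakin.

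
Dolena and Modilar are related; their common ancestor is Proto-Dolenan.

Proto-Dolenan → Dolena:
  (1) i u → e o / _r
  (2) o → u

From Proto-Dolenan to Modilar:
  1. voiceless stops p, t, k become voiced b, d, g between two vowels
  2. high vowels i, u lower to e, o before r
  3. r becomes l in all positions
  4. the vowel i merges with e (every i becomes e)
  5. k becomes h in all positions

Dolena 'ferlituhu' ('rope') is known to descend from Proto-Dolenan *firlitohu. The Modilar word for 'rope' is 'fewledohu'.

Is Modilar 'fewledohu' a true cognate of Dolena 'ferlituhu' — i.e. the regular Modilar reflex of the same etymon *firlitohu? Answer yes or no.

no

Derive the expected Modilar reflex of *firlitohu:
Modilar: *firlitohu
  firlitohu → firlidohu   [intervocalic voicing]
  firlidohu → ferlidohu   [pre-rhotic lowering]
  ferlidohu → fellidohu   [unconditioned shift]
  fellidohu → felledohu   [vowel merger]
  felledohu (rule 5 does not apply)
  giving Modilar felledohu.
The regular Modilar reflex would be 'felledohu', but the attested form is 'fewledohu'. The correspondence is irregular, so they are not cognates (the Modilar form has a different source).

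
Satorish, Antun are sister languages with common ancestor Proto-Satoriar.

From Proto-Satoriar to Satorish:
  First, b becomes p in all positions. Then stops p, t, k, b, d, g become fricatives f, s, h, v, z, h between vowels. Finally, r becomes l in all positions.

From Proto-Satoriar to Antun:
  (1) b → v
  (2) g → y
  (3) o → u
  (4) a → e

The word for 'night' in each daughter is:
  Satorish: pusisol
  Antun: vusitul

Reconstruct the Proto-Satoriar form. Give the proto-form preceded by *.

*busitol

Position 5: Satorish has s, Antun has t. Antun preserves t here (none of its changes turn any other segment into t), so the proto-segment is *t.
Position 6: Satorish has o, Antun has u. Satorish preserves o here (none of its changes turn any other segment into o), so the proto-segment is *o.
Position 1: Satorish has p, Antun has v. Taking the neighbouring segments as reconstructed: Satorish p could go back to *p or *b; Antun v could go back to *b or *v — the one source consistent with every daughter is *b.
The remaining positions agree across the daughters. Check the candidate against every language:
Satorish: start from *busitol.
  rule 1 (unconditioned shift): busitol → pusitol
  rule 2 (intervocalic lenition): pusitol → pusisol
  rule 3: no change — pusisol
  ⇒ Satorish pusisol
Antun: *busitol > vusitol > vusitul  (by unconditioned shift, vowel merger)
No other proto-form is consistent with every reflex, so the reconstruction is *busitol.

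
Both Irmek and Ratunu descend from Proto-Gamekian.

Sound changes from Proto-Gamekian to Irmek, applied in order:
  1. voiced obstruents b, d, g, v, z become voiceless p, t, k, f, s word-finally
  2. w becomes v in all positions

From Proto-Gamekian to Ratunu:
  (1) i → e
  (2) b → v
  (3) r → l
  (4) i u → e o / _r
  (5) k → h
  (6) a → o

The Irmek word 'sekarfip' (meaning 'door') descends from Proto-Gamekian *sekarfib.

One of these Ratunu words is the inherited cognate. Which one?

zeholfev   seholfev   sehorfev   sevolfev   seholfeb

seholfev

Ratunu: *sekarfib > sekarfeb > sekarfev > sekalfev > sehalfev > seholfev  (by vowel merger, unconditioned shift, unconditioned shift, unconditioned shift, vowel merger)
The other candidates each miss or misapply at least one Ratunu change.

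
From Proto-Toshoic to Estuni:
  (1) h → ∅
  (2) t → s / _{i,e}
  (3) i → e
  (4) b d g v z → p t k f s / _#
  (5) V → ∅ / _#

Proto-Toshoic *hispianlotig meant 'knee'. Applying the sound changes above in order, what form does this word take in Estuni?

espeanlosek

Estuni: *hispianlotig > ispianlotig > ispianlosig > espeanloseg > espeanlosek  (by h-loss, palatalisation, vowel merger, final devoicing)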